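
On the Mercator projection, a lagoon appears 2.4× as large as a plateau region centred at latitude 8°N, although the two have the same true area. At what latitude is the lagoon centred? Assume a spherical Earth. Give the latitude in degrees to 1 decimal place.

50.3°

On Mercator, (apparent₁)/(apparent₂) = sec²φ₁ / sec²φ₂ when true areas are equal.
cos²φ₂ / cos²φ₁ = 2.4  ⇒  cos φ₁ = cos 8° / √2.4 = 0.9903/1.549 = 0.6392.
φ₁ = arccos(0.6392) ≈ 50.3°.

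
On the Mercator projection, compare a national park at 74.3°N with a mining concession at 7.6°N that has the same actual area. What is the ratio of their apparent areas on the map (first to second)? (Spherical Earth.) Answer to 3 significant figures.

13.4

On Mercator, area is exaggerated by sec²φ = 1/cos²φ.
At 74.3°: sec²(74.3°) = 1/0.2706² = 13.66.
At 7.6°: sec²(7.6°) = 1/0.9912² = 1.018.
Ratio = 13.66/1.018 = cos²(7.6°)/cos²(74.3°) ≈ 13.4.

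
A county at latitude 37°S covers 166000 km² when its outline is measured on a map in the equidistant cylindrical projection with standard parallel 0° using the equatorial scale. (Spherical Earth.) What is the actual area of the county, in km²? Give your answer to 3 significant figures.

For the equirectangular projection with φ₀ = 0 (plate carrée), h = 1 along meridians and k = sec φ along parallels.
Areal scale = h·k = 1 × sec φ; at 37°, h = 1.000, k = 1.252, so h·k = 1.252.
True area = apparent / (areal scale) = 166000 / 1.252 ≈ 133000 km².

133000 km²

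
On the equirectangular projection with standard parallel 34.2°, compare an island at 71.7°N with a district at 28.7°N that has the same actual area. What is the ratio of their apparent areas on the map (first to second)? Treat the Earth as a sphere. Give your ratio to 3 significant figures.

With standard parallel φ₀ = 34.2°, the equirectangular projection gives x = Rλ cos φ₀, y = Rφ, so h = 1 and k = cos 34.2° / cos φ.
Areal scale at 71.7°: h·k = 1.000 × 2.634 = 2.634.
Areal scale at 28.7°: h·k = 1.000 × 0.9429 = 0.9429.
Ratio = 2.634/0.9429 ≈ 2.79.

2.79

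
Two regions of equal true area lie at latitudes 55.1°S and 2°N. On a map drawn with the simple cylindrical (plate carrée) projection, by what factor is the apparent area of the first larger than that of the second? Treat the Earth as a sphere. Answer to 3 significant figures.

1.75

For the equirectangular projection with φ₀ = 0 (plate carrée), h = 1 along meridians and k = sec φ along parallels.
Areal scale at 55.1°: h·k = 1.000 × 1.748 = 1.748.
Areal scale at 2°: h·k = 1.000 × 1.001 = 1.001.
Ratio = 1.748/1.001 ≈ 1.75.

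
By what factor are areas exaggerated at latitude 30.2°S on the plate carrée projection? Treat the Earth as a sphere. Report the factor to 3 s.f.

1.16

In the plate carrée (x = Rλ, y = Rφ), meridians are true-scale (h = 1) and parallels are stretched by k = sec φ.
Areal scale = h·k = 1 × sec φ; at 30.2°, h = 1.000, k = 1.157, so h·k = 1.157.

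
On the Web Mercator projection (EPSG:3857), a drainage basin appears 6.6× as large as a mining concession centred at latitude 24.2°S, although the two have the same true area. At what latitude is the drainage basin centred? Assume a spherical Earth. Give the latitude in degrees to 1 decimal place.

69.2°

On Mercator, (apparent₁)/(apparent₂) = sec²φ₁ / sec²φ₂ when true areas are equal.
cos²φ₂ / cos²φ₁ = 6.6  ⇒  cos φ₁ = cos 24.2° / √6.6 = 0.9121/2.569 = 0.3550.
φ₁ = arccos(0.3550) ≈ 69.2°.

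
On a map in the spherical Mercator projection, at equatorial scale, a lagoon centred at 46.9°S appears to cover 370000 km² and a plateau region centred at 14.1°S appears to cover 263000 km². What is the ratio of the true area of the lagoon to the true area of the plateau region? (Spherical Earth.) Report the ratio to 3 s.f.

0.698

Mercator's areal exaggeration is sec²φ; hence true area = (apparent area) · cos²φ.
True area of lagoon: 370000 × cos²(46.9°) = 370000 × 0.4669 = 172700 km².
True area of plateau region: 263000 × cos²(14.1°) = 263000 × 0.9407 = 247400 km².
Ratio = 172700 / 247400 ≈ 0.698.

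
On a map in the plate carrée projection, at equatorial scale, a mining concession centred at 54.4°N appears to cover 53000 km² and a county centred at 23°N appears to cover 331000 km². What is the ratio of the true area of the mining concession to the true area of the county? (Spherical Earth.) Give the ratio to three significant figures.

0.101

Plate carrée has h = 1 and k = sec φ, giving areal scale sec φ; true area = (apparent area) · cos φ.
True area of mining concession: 53000 × cos(54.4°) = 53000 × 0.5821 = 30850 km².
True area of county: 331000 × cos(23°) = 331000 × 0.9205 = 304700 km².
Ratio = 30850 / 304700 ≈ 0.101.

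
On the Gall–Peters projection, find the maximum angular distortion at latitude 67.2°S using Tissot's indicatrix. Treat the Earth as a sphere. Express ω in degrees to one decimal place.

Gall–Peters is a cylindrical equal-area projection with standard parallels at ±45°. Cylindrical equal-area (φ₀ = 45°): h = cos φ / cos 45° along meridians, k = cos 45° / cos φ along parallels; h·k = 1.
At 67.2°: h = 0.5480, k = 1.825; principal scales a = 1.825, b = 0.5480.
sin(ω/2) = (a − b)/(a + b) = 1.277/2.373 = 0.5381, so ω = 2 arcsin(0.5381) ≈ 65.1°.

65.1°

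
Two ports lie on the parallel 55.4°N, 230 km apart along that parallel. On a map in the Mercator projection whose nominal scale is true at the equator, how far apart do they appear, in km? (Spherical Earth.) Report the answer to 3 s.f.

405 km

For Mercator, h = k = sec φ (a conformal cylindrical projection has a single point scale, 1/cos φ).
Along the parallel, k = sec 55.4° = 1/0.5678 = 1.761.
Map distance = 230 × 1.761 ≈ 405 km.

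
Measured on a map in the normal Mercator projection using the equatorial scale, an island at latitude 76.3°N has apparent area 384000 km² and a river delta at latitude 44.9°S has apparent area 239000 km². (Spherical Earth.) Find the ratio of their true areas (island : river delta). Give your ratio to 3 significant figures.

0.180

Mercator's areal exaggeration is sec²φ; hence true area = (apparent area) · cos²φ.
True area of island: 384000 × cos²(76.3°) = 384000 × 0.05609 = 21540 km².
True area of river delta: 239000 × cos²(44.9°) = 239000 × 0.5017 = 119900 km².
Ratio = 21540 / 119900 ≈ 0.180.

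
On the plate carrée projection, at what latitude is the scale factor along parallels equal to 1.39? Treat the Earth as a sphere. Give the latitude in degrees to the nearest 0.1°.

44.0°

Plate carrée: h = 1, k = sec φ along parallels.
sec φ = 1.39  ⇒  cos φ = 0.7194  ⇒  φ ≈ 44.0°.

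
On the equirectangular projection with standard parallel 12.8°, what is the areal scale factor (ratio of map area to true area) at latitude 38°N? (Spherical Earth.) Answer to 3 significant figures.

In the equirectangular projection with standard parallel φ₀ = 12.8° (x = Rλ cos φ₀, y = Rφ), meridians are true-scale (h = 1) and the parallel scale is k = cos φ₀ / cos φ.
Areal scale = h·k = 1 × cos φ₀ / cos φ; at 38°, h = 1.000, k = 1.237, so h·k = 1.237.

1.24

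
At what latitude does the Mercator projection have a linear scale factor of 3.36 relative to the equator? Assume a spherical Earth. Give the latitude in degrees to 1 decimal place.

Mercator scale is k = sec φ = 1/cos φ.
1/cos φ = 3.36  ⇒  cos φ = 0.2976  ⇒  φ = arccos(0.2976) ≈ 72.7°.

72.7°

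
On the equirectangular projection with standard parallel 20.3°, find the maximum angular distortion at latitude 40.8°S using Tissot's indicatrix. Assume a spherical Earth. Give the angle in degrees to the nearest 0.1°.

12.3°

The equidistant cylindrical projection with φ₀ = 20.3° has h = 1 (meridians true) and k = cos φ₀ / cos φ along parallels.
At 40.8°: h = 1.000, k = 1.239; principal scales a = 1.239, b = 1.000.
sin(ω/2) = (a − b)/(a + b) = 0.2390/2.239 = 0.1067, so ω = 2 arcsin(0.1067) ≈ 12.3°.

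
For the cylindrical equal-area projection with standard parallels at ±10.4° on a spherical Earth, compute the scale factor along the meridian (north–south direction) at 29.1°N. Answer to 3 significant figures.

For cylindrical equal-area with standard parallel φ₀, h = cos φ / cos φ₀ and k = cos φ₀ / cos φ, so h·k = 1.
h = cos 29.1° / cos 10.4° = 0.8738/0.9836 = 0.8884.

0.888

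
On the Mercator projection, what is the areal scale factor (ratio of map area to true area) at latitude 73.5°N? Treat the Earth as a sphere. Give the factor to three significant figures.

For Mercator, h = k = sec φ (a conformal cylindrical projection has a single point scale, 1/cos φ).
Areal scale = k² = sec²φ = 1/cos²(73.5°) = 1/0.2840² = 12.40.

12.4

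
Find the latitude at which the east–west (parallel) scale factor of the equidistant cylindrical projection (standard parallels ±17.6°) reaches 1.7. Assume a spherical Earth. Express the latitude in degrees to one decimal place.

55.9°

With standard parallel φ₀ = 17.6°, the equirectangular projection gives x = Rλ cos φ₀, y = Rφ, so h = 1 and k = cos 17.6° / cos φ.
k = cos φ₀ / cos φ = 1.7  ⇒  cos φ = cos 17.6° / 1.7 = 0.5607.
φ = arccos(0.5607) ≈ 55.9°.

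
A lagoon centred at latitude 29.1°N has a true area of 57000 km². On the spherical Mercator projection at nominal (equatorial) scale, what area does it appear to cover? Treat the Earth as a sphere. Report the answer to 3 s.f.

For Mercator, h = k = sec φ (a conformal cylindrical projection has a single point scale, 1/cos φ).
Areal scale = k² = sec²φ = 1/cos²(29.1°) = 1/0.8738² = 1.310.
Apparent area = 57000 × 1.310 ≈ 74700 km².

74700 km²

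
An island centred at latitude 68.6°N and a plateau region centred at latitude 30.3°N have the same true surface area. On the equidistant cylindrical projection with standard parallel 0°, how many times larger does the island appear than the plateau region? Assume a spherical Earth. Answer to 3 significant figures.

For the equirectangular projection with φ₀ = 0 (plate carrée), h = 1 along meridians and k = sec φ along parallels.
Areal scale at 68.6°: h·k = 1.000 × 2.741 = 2.741.
Areal scale at 30.3°: h·k = 1.000 × 1.158 = 1.158.
Ratio = 2.741/1.158 ≈ 2.37.

2.37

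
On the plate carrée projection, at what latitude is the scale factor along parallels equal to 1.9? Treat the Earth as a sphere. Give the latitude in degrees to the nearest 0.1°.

Plate carrée: h = 1, k = sec φ along parallels.
sec φ = 1.9  ⇒  cos φ = 0.5263  ⇒  φ ≈ 58.2°.

58.2°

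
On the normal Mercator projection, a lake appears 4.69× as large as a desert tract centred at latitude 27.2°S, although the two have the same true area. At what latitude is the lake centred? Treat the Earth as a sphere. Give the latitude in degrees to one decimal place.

65.8°

For equal true areas on Mercator, apparent areas scale as sec²φ, so the ratio is cos²φ₂ / cos²φ₁.
cos²φ₂ / cos²φ₁ = 4.69  ⇒  cos φ₁ = cos 27.2° / √4.69 = 0.8894/2.166 = 0.4107.
φ₁ = arccos(0.4107) ≈ 65.8°.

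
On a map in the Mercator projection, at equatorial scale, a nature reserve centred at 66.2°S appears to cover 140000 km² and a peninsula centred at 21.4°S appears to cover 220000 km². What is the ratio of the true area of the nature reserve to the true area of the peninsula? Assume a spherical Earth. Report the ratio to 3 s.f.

0.120

Since Mercator area scale is 1/cos²φ, the true area equals the apparent area multiplied by cos²φ.
True area of nature reserve: 140000 × cos²(66.2°) = 140000 × 0.1628 = 22800 km².
True area of peninsula: 220000 × cos²(21.4°) = 220000 × 0.8669 = 190700 km².
Ratio = 22800 / 190700 ≈ 0.120.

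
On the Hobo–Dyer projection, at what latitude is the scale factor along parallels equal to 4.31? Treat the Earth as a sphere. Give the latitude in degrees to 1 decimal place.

79.4°

Hobo–Dyer is a cylindrical equal-area projection with standard parallels at ±37.5°. For cylindrical equal-area with standard parallel φ₀, h = cos φ / cos φ₀ and k = cos φ₀ / cos φ, so h·k = 1.
k = cos φ₀ / cos φ = 4.31  ⇒  cos φ = cos 37.5° / 4.31 = 0.1841.
φ = arccos(0.1841) ≈ 79.4°.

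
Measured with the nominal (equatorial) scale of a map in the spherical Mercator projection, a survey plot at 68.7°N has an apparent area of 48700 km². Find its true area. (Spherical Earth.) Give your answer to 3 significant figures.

For Mercator, h = k = sec φ (a conformal cylindrical projection has a single point scale, 1/cos φ).
Areal scale = k² = sec²φ = 1/cos²(68.7°) = 1/0.3633² = 7.579.
True area = apparent / (areal scale) = 48700 / 7.579 ≈ 6430 km².

6430 km²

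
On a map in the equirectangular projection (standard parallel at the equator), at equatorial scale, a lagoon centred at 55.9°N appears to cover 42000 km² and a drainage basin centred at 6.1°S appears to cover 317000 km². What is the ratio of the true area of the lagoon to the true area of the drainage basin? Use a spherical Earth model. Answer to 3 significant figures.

0.0747

Plate carrée has h = 1 and k = sec φ, giving areal scale sec φ; true area = (apparent area) · cos φ.
True area of lagoon: 42000 × cos(55.9°) = 42000 × 0.5606 = 23550 km².
True area of drainage basin: 317000 × cos(6.1°) = 317000 × 0.9943 = 315200 km².
Ratio = 23550 / 315200 ≈ 0.0747.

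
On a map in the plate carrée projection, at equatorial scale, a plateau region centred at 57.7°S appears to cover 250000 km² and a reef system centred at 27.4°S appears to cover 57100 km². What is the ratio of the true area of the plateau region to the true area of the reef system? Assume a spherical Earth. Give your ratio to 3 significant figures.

2.64

Plate carrée has h = 1 and k = sec φ, giving areal scale sec φ; true area = (apparent area) · cos φ.
True area of plateau region: 250000 × cos(57.7°) = 250000 × 0.5344 = 133600 km².
True area of reef system: 57100 × cos(27.4°) = 57100 × 0.8878 = 50690 km².
Ratio = 133600 / 50690 ≈ 2.64.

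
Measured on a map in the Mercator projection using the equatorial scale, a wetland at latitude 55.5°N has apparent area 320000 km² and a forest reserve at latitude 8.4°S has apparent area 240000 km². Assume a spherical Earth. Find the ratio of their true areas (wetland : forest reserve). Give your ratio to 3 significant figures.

On Mercator the areal scale is sec²φ, so true area = apparent × cos²φ.
True area of wetland: 320000 × cos²(55.5°) = 320000 × 0.3208 = 102700 km².
True area of forest reserve: 240000 × cos²(8.4°) = 240000 × 0.9787 = 234900 km².
Ratio = 102700 / 234900 ≈ 0.437.

0.437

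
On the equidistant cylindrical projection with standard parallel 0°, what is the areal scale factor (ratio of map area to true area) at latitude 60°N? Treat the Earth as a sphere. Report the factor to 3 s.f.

2.00

For the equirectangular projection with φ₀ = 0 (plate carrée), h = 1 along meridians and k = sec φ along parallels.
Areal scale = h·k = 1 × sec φ; at 60°, h = 1.000, k = 2.000, so h·k = 2.000.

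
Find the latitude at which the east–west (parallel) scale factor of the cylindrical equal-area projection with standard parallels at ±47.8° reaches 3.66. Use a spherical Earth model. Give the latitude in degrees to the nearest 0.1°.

A cylindrical equal-area projection with standard parallel φ₀ has meridian scale h = cos φ / cos φ₀ and parallel scale k = cos φ₀ / cos φ (so areas are preserved, h·k = 1).
k = cos φ₀ / cos φ = 3.66  ⇒  cos φ = cos 47.8° / 3.66 = 0.1835.
φ = arccos(0.1835) ≈ 79.4°.

79.4°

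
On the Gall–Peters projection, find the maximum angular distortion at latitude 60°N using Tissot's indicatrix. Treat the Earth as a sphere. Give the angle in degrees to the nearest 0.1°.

38.9°

The Gall–Peters projection is cylindrical equal-area with φ₀ = 45°. A cylindrical equal-area projection with standard parallel φ₀ has meridian scale h = cos φ / cos φ₀ and parallel scale k = cos φ₀ / cos φ (so areas are preserved, h·k = 1).
At 60°: h = 0.7071, k = 1.414; principal scales a = 1.414, b = 0.7071.
sin(ω/2) = (a − b)/(a + b) = 0.7071/2.121 = 0.3333, so ω = 2 arcsin(0.3333) ≈ 38.9°.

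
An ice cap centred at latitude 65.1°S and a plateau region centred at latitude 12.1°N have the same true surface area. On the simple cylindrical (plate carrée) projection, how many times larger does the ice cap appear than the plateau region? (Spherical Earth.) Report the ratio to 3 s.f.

2.32

Plate carrée maps x = Rλ, y = Rφ. The meridian scale is h = 1 and the parallel scale is k = 1/cos φ = sec φ.
Areal scale at 65.1°: h·k = 1.000 × 2.375 = 2.375.
Areal scale at 12.1°: h·k = 1.000 × 1.023 = 1.023.
Ratio = 2.375/1.023 ≈ 2.32.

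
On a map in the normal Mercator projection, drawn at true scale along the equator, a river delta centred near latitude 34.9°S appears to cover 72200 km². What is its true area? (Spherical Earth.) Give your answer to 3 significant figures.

48600 km²

The Mercator projection is conformal; its linear scale factor is the same in every direction and equals sec φ = 1/cos φ.
Areal scale = k² = sec²φ = 1/cos²(34.9°) = 1/0.8202² = 1.487.
True area = apparent / (areal scale) = 72200 / 1.487 ≈ 48600 km².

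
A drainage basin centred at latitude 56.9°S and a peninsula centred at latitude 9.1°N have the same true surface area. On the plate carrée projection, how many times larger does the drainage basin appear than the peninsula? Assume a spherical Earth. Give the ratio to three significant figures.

For the equirectangular projection with φ₀ = 0 (plate carrée), h = 1 along meridians and k = sec φ along parallels.
Areal scale at 56.9°: h·k = 1.000 × 1.831 = 1.831.
Areal scale at 9.1°: h·k = 1.000 × 1.013 = 1.013.
Ratio = 1.831/1.013 ≈ 1.81.

1.81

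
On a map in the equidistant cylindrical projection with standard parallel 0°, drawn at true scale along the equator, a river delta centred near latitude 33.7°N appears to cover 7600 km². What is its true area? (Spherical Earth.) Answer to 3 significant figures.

6320 km²

In the plate carrée (x = Rλ, y = Rφ), meridians are true-scale (h = 1) and parallels are stretched by k = sec φ.
Areal scale = h·k = 1 × sec φ; at 33.7°, h = 1.000, k = 1.202, so h·k = 1.202.
True area = apparent / (areal scale) = 7600 / 1.202 ≈ 6320 km².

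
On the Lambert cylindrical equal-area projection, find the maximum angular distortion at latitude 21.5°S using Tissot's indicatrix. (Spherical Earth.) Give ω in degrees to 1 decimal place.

8.3°

The Lambert cylindrical equal-area projection is the cylindrical equal-area projection with its standard parallel at the equator (φ₀ = 0). Cylindrical equal-area (φ₀ = 0°): h = cos φ / cos 0° along meridians, k = cos 0° / cos φ along parallels; h·k = 1.
At 21.5°: h = 0.9304, k = 1.075; principal scales a = 1.075, b = 0.9304.
sin(ω/2) = (a − b)/(a + b) = 0.1444/2.005 = 0.07200, so ω = 2 arcsin(0.07200) ≈ 8.3°.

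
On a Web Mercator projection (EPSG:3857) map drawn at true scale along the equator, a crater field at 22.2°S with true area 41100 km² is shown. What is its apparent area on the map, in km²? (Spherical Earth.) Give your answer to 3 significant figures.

47900 km²

Mercator is conformal, so the point scale is isotropic: h = k = sec φ = 1/cos φ.
Areal scale = k² = sec²φ = 1/cos²(22.2°) = 1/0.9259² = 1.167.
Apparent area = 41100 × 1.167 ≈ 47900 km².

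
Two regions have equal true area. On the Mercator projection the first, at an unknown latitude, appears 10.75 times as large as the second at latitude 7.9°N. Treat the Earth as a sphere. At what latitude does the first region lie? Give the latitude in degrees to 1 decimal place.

On Mercator, (apparent₁)/(apparent₂) = sec²φ₁ / sec²φ₂ when true areas are equal.
cos²φ₂ / cos²φ₁ = 10.75  ⇒  cos φ₁ = cos 7.9° / √10.75 = 0.9905/3.279 = 0.3021.
φ₁ = arccos(0.3021) ≈ 72.4°.

72.4°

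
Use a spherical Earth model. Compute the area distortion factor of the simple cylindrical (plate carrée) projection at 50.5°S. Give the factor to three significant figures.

Plate carrée maps x = Rλ, y = Rφ. The meridian scale is h = 1 and the parallel scale is k = 1/cos φ = sec φ.
Areal scale = h·k = 1 × sec φ; at 50.5°, h = 1.000, k = 1.572, so h·k = 1.572.

1.57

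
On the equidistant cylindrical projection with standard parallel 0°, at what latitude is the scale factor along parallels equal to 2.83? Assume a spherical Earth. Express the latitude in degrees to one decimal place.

Plate carrée: h = 1, k = sec φ along parallels.
sec φ = 2.83  ⇒  cos φ = 0.3534  ⇒  φ ≈ 69.3°.

69.3°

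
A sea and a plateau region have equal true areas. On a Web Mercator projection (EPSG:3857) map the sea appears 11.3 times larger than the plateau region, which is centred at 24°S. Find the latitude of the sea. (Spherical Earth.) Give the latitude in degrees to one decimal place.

74.2°

On Mercator, (apparent₁)/(apparent₂) = sec²φ₁ / sec²φ₂ when true areas are equal.
cos²φ₂ / cos²φ₁ = 11.3  ⇒  cos φ₁ = cos 24° / √11.3 = 0.9135/3.362 = 0.2718.
φ₁ = arccos(0.2718) ≈ 74.2°.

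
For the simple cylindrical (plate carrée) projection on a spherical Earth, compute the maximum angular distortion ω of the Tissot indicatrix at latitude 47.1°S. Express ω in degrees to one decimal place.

21.9°

Plate carrée maps x = Rλ, y = Rφ. The meridian scale is h = 1 and the parallel scale is k = 1/cos φ = sec φ.
At 47.1°: h = 1.000, k = 1.469; principal scales a = 1.469, b = 1.000.
sin(ω/2) = (a − b)/(a + b) = 0.4690/2.469 = 0.1900, so ω = 2 arcsin(0.1900) ≈ 21.9°.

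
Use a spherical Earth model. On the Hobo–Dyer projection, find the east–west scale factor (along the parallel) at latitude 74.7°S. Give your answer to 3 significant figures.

The Hobo–Dyer projection is cylindrical equal-area with φ₀ = 37.5°. A cylindrical equal-area projection with standard parallel φ₀ has meridian scale h = cos φ / cos φ₀ and parallel scale k = cos φ₀ / cos φ (so areas are preserved, h·k = 1).
k = cos 37.5° / cos 74.7° = 0.7934/0.2639 = 3.007.

3.01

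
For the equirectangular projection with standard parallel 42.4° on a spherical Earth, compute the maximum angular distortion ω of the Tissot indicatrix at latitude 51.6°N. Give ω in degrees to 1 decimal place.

The equidistant cylindrical projection with φ₀ = 42.4° has h = 1 (meridians true) and k = cos φ₀ / cos φ along parallels.
At 51.6°: h = 1.000, k = 1.189; principal scales a = 1.189, b = 1.000.
sin(ω/2) = (a − b)/(a + b) = 0.1889/2.189 = 0.08628, so ω = 2 arcsin(0.08628) ≈ 9.9°.

9.9°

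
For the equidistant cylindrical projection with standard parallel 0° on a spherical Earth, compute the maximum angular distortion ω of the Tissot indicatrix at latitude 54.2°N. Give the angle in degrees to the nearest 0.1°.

30.4°

For the equirectangular projection with φ₀ = 0 (plate carrée), h = 1 along meridians and k = sec φ along parallels.
At 54.2°: h = 1.000, k = 1.710; principal scales a = 1.710, b = 1.000.
sin(ω/2) = (a − b)/(a + b) = 0.7095/2.710 = 0.2619, so ω = 2 arcsin(0.2619) ≈ 30.4°.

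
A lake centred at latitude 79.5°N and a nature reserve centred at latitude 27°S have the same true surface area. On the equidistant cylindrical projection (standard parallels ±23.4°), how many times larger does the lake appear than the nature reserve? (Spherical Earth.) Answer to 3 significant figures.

In the equirectangular projection with standard parallel φ₀ = 23.4° (x = Rλ cos φ₀, y = Rφ), meridians are true-scale (h = 1) and the parallel scale is k = cos φ₀ / cos φ.
Areal scale at 79.5°: h·k = 1.000 × 5.036 = 5.036.
Areal scale at 27°: h·k = 1.000 × 1.030 = 1.030.
Ratio = 5.036/1.030 ≈ 4.89.

4.89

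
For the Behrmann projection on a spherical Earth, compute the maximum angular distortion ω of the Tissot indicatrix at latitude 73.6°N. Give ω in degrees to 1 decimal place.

The Behrmann projection is cylindrical equal-area with φ₀ = 30°. For cylindrical equal-area with standard parallel φ₀, h = cos φ / cos φ₀ and k = cos φ₀ / cos φ, so h·k = 1.
At 73.6°: h = 0.3260, k = 3.067; principal scales a = 3.067, b = 0.3260.
sin(ω/2) = (a − b)/(a + b) = 2.741/3.393 = 0.8078, so ω = 2 arcsin(0.8078) ≈ 107.8°.

107.8°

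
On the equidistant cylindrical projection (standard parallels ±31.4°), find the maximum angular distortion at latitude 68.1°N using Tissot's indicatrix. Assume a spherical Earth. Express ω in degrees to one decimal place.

In the equirectangular projection with standard parallel φ₀ = 31.4° (x = Rλ cos φ₀, y = Rφ), meridians are true-scale (h = 1) and the parallel scale is k = cos φ₀ / cos φ.
At 68.1°: h = 1.000, k = 2.288; principal scales a = 2.288, b = 1.000.
sin(ω/2) = (a − b)/(a + b) = 1.288/3.288 = 0.3918, so ω = 2 arcsin(0.3918) ≈ 46.1°.

46.1°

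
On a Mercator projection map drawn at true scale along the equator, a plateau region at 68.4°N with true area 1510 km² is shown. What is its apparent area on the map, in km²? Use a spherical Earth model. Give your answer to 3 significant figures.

11100 km²

Mercator is conformal, so the point scale is isotropic: h = k = sec φ = 1/cos φ.
Areal scale = k² = sec²φ = 1/cos²(68.4°) = 1/0.3681² = 7.379.
Apparent area = 1510 × 7.379 ≈ 11100 km².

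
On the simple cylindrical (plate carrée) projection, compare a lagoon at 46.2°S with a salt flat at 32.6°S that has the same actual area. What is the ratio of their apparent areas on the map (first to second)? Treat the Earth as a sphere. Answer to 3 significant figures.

1.22

Plate carrée maps x = Rλ, y = Rφ. The meridian scale is h = 1 and the parallel scale is k = 1/cos φ = sec φ.
Areal scale at 46.2°: h·k = 1.000 × 1.445 = 1.445.
Areal scale at 32.6°: h·k = 1.000 × 1.187 = 1.187.
Ratio = 1.445/1.187 ≈ 1.22.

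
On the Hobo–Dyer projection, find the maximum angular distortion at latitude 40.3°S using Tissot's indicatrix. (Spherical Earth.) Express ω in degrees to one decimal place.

4.5°

The Hobo–Dyer projection is cylindrical equal-area with φ₀ = 37.5°. For cylindrical equal-area with standard parallel φ₀, h = cos φ / cos φ₀ and k = cos φ₀ / cos φ, so h·k = 1.
At 40.3°: h = 0.9613, k = 1.040; principal scales a = 1.040, b = 0.9613.
sin(ω/2) = (a − b)/(a + b) = 0.07891/2.002 = 0.03943, so ω = 2 arcsin(0.03943) ≈ 4.5°.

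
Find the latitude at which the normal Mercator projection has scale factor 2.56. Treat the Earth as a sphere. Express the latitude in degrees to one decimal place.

67.0°

Mercator scale is k = sec φ = 1/cos φ.
1/cos φ = 2.56  ⇒  cos φ = 0.3906  ⇒  φ = arccos(0.3906) ≈ 67.0°.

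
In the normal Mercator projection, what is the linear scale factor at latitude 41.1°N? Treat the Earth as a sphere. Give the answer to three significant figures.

1.33

Mercator is conformal, so the point scale is isotropic: h = k = sec φ = 1/cos φ.
k = 1/cos 41.1° = 1/0.7536 = 1.327.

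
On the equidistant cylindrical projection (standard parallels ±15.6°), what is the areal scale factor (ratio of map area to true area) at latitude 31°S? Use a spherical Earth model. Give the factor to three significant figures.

1.12

In the equirectangular projection with standard parallel φ₀ = 15.6° (x = Rλ cos φ₀, y = Rφ), meridians are true-scale (h = 1) and the parallel scale is k = cos φ₀ / cos φ.
Areal scale = h·k = 1 × cos φ₀ / cos φ; at 31°, h = 1.000, k = 1.124, so h·k = 1.124.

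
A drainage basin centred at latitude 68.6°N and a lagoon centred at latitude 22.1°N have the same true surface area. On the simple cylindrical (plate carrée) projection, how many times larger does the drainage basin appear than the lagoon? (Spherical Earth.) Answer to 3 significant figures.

2.54

In the plate carrée (x = Rλ, y = Rφ), meridians are true-scale (h = 1) and parallels are stretched by k = sec φ.
Areal scale at 68.6°: h·k = 1.000 × 2.741 = 2.741.
Areal scale at 22.1°: h·k = 1.000 × 1.079 = 1.079.
Ratio = 2.741/1.079 ≈ 2.54.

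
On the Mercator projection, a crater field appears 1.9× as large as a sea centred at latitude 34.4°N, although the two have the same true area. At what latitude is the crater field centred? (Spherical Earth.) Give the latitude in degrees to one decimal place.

For equal true areas on Mercator, apparent areas scale as sec²φ, so the ratio is cos²φ₂ / cos²φ₁.
cos²φ₂ / cos²φ₁ = 1.9  ⇒  cos φ₁ = cos 34.4° / √1.9 = 0.8251/1.378 = 0.5986.
φ₁ = arccos(0.5986) ≈ 53.2°.

53.2°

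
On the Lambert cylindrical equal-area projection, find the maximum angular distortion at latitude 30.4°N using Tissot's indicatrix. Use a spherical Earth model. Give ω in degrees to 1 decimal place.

16.9°

The Lambert cylindrical equal-area projection is the cylindrical equal-area projection with its standard parallel at the equator (φ₀ = 0). Cylindrical equal-area (φ₀ = 0°): h = cos φ / cos 0° along meridians, k = cos 0° / cos φ along parallels; h·k = 1.
At 30.4°: h = 0.8625, k = 1.159; principal scales a = 1.159, b = 0.8625.
sin(ω/2) = (a − b)/(a + b) = 0.2969/2.022 = 0.1468, so ω = 2 arcsin(0.1468) ≈ 16.9°.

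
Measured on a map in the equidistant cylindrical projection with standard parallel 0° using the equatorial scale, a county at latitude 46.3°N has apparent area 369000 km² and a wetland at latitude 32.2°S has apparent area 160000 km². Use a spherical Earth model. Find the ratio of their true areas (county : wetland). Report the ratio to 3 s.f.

On the plate carrée, areal scale = h·k = 1 × sec φ, so true area = apparent × cos φ.
True area of county: 369000 × cos(46.3°) = 369000 × 0.6909 = 254900 km².
True area of wetland: 160000 × cos(32.2°) = 160000 × 0.8462 = 135400 km².
Ratio = 254900 / 135400 ≈ 1.88.

1.88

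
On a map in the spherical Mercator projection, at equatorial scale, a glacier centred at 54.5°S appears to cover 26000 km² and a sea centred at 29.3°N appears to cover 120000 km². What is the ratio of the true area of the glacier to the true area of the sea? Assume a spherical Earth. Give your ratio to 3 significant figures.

0.0961

On Mercator the areal scale is sec²φ, so true area = apparent × cos²φ.
True area of glacier: 26000 × cos²(54.5°) = 26000 × 0.3372 = 8768 km².
True area of sea: 120000 × cos²(29.3°) = 120000 × 0.7605 = 91260 km².
Ratio = 8768 / 91260 ≈ 0.0961.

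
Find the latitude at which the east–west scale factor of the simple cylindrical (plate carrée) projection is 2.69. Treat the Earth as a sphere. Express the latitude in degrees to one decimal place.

Plate carrée: h = 1, k = sec φ along parallels.
sec φ = 2.69  ⇒  cos φ = 0.3717  ⇒  φ ≈ 68.2°.

68.2°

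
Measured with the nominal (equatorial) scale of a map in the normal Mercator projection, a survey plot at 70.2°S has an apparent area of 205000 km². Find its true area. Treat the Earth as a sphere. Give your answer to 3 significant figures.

23500 km²

The Mercator projection is conformal; its linear scale factor is the same in every direction and equals sec φ = 1/cos φ.
Areal scale = k² = sec²φ = 1/cos²(70.2°) = 1/0.3387² = 8.715.
True area = apparent / (areal scale) = 205000 / 8.715 ≈ 23500 km².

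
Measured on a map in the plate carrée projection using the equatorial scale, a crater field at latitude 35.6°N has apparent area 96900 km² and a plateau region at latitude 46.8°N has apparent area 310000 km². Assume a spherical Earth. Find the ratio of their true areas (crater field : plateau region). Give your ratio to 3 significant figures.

Plate carrée has h = 1 and k = sec φ, giving areal scale sec φ; true area = (apparent area) · cos φ.
True area of crater field: 96900 × cos(35.6°) = 96900 × 0.8131 = 78790 km².
True area of plateau region: 310000 × cos(46.8°) = 310000 × 0.6845 = 212200 km².
Ratio = 78790 / 212200 ≈ 0.371.

0.371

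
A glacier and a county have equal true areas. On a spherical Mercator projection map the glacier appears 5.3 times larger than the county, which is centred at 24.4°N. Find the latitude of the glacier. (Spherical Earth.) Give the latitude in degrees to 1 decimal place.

66.7°

For equal true areas on Mercator, apparent areas scale as sec²φ, so the ratio is cos²φ₂ / cos²φ₁.
cos²φ₂ / cos²φ₁ = 5.3  ⇒  cos φ₁ = cos 24.4° / √5.3 = 0.9107/2.302 = 0.3956.
φ₁ = arccos(0.3956) ≈ 66.7°.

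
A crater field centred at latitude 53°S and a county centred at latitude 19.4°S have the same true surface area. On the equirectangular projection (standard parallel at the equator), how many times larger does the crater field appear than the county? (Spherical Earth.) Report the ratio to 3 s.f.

For the equirectangular projection with φ₀ = 0 (plate carrée), h = 1 along meridians and k = sec φ along parallels.
Areal scale at 53°: h·k = 1.000 × 1.662 = 1.662.
Areal scale at 19.4°: h·k = 1.000 × 1.060 = 1.060.
Ratio = 1.662/1.060 ≈ 1.57.

1.57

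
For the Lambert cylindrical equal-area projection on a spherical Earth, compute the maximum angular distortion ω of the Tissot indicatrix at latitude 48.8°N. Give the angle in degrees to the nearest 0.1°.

The Lambert cylindrical equal-area projection is the cylindrical equal-area projection with its standard parallel at the equator (φ₀ = 0). A cylindrical equal-area projection with standard parallel φ₀ has meridian scale h = cos φ / cos φ₀ and parallel scale k = cos φ₀ / cos φ (so areas are preserved, h·k = 1).
At 48.8°: h = 0.6587, k = 1.518; principal scales a = 1.518, b = 0.6587.
sin(ω/2) = (a − b)/(a + b) = 0.8595/2.177 = 0.3948, so ω = 2 arcsin(0.3948) ≈ 46.5°.

46.5°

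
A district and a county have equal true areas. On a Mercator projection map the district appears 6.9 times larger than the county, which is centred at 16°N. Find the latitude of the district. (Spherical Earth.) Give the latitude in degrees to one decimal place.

For equal true areas on Mercator, apparent areas scale as sec²φ, so the ratio is cos²φ₂ / cos²φ₁.
cos²φ₂ / cos²φ₁ = 6.9  ⇒  cos φ₁ = cos 16° / √6.9 = 0.9613/2.627 = 0.3659.
φ₁ = arccos(0.3659) ≈ 68.5°.

68.5°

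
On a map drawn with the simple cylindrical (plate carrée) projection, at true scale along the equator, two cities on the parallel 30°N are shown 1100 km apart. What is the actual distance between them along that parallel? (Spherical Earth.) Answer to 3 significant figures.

For the equirectangular projection with φ₀ = 0 (plate carrée), h = 1 along meridians and k = sec φ along parallels.
Along the parallel at 30°, map distances are exaggerated by k = sec 30° = 1.155.
True distance = 1100 / 1.155 = 1100 × cos 30° ≈ 953 km.

953 km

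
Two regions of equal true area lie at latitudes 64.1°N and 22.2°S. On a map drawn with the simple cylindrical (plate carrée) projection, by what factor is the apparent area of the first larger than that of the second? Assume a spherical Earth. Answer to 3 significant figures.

In the plate carrée (x = Rλ, y = Rφ), meridians are true-scale (h = 1) and parallels are stretched by k = sec φ.
Areal scale at 64.1°: h·k = 1.000 × 2.289 = 2.289.
Areal scale at 22.2°: h·k = 1.000 × 1.080 = 1.080.
Ratio = 2.289/1.080 ≈ 2.12.

2.12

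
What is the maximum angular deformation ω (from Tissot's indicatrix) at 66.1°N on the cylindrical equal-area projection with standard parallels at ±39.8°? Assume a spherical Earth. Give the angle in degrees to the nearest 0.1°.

68.8°

A cylindrical equal-area projection with standard parallel φ₀ has meridian scale h = cos φ / cos φ₀ and parallel scale k = cos φ₀ / cos φ (so areas are preserved, h·k = 1).
At 66.1°: h = 0.5273, k = 1.896; principal scales a = 1.896, b = 0.5273.
sin(ω/2) = (a − b)/(a + b) = 1.369/2.424 = 0.5648, so ω = 2 arcsin(0.5648) ≈ 68.8°.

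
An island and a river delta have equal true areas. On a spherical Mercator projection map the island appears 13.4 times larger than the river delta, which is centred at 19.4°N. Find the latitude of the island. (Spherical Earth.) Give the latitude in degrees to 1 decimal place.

For equal true areas on Mercator, apparent areas scale as sec²φ, so the ratio is cos²φ₂ / cos²φ₁.
cos²φ₂ / cos²φ₁ = 13.4  ⇒  cos φ₁ = cos 19.4° / √13.4 = 0.9432/3.661 = 0.2577.
φ₁ = arccos(0.2577) ≈ 75.1°.

75.1°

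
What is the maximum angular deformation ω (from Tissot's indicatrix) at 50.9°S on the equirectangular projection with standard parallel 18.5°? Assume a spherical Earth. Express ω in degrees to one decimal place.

23.2°

The equidistant cylindrical projection with φ₀ = 18.5° has h = 1 (meridians true) and k = cos φ₀ / cos φ along parallels.
At 50.9°: h = 1.000, k = 1.504; principal scales a = 1.504, b = 1.000.
sin(ω/2) = (a − b)/(a + b) = 0.5037/2.504 = 0.2012, so ω = 2 arcsin(0.2012) ≈ 23.2°.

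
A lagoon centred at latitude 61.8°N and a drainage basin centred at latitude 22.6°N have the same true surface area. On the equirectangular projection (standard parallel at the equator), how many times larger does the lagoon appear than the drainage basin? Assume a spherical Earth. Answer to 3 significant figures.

1.95

In the plate carrée (x = Rλ, y = Rφ), meridians are true-scale (h = 1) and parallels are stretched by k = sec φ.
Areal scale at 61.8°: h·k = 1.000 × 2.116 = 2.116.
Areal scale at 22.6°: h·k = 1.000 × 1.083 = 1.083.
Ratio = 2.116/1.083 ≈ 1.95.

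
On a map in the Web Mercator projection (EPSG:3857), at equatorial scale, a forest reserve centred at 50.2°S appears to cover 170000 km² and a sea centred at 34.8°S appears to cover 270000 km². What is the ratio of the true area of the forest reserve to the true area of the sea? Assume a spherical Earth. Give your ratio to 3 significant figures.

0.383

Since Mercator area scale is 1/cos²φ, the true area equals the apparent area multiplied by cos²φ.
True area of forest reserve: 170000 × cos²(50.2°) = 170000 × 0.4097 = 69660 km².
True area of sea: 270000 × cos²(34.8°) = 270000 × 0.6743 = 182100 km².
Ratio = 69660 / 182100 ≈ 0.383.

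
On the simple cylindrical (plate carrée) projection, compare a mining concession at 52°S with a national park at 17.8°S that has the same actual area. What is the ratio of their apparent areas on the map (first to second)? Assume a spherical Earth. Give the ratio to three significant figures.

For the equirectangular projection with φ₀ = 0 (plate carrée), h = 1 along meridians and k = sec φ along parallels.
Areal scale at 52°: h·k = 1.000 × 1.624 = 1.624.
Areal scale at 17.8°: h·k = 1.000 × 1.050 = 1.050.
Ratio = 1.624/1.050 ≈ 1.55.

1.55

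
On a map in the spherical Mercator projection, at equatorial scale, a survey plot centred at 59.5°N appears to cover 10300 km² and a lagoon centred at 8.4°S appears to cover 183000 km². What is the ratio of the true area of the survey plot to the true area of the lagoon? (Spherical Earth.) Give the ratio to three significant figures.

On Mercator the areal scale is sec²φ, so true area = apparent × cos²φ.
True area of survey plot: 10300 × cos²(59.5°) = 10300 × 0.2576 = 2653 km².
True area of lagoon: 183000 × cos²(8.4°) = 183000 × 0.9787 = 179100 km².
Ratio = 2653 / 179100 ≈ 0.0148.

0.0148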